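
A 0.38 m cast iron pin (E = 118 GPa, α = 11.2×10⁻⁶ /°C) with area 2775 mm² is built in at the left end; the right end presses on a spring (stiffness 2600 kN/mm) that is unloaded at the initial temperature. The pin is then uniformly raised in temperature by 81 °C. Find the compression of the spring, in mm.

The unrestrained thermal change is αΔT L = 11.2×10⁻⁶ × 81 × 380 = 0.3447 mm.
With a force P in the spring, the elastic change of the pin is PL/(AE) and that of the spring is P/k; compatibility requires their sum to equal δ_free.
So P = δ_free / [L/(AE) + 1/k] = 0.3447 / [ 380/(2775×118×10³) + 1/(2600×10³) ].
P = 0.3447 / 1.545×10⁻⁶ = 223100 N.
Spring compression = P/k = 223100/(2600×10³) = 0.08581 mm.

δ ≈ 0.0858 mm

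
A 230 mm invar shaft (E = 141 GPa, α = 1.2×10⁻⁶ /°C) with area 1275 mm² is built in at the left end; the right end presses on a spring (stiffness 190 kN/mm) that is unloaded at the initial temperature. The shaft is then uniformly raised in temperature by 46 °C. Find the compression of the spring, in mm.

If the spring were absent the shaft would lengthen by αΔT L = 1.2×10⁻⁶ × 46 × 230 = 0.0127 mm.
Let P be the compressive force at the spring. The shaft shortens elastically by PL/(AE) and the spring compresses by P/k; together these equal δ_free.
So P = δ_free / [L/(AE) + 1/k] = 0.0127 / [ 230/(1275×141×10³) + 1/(190×10³) ].
P = 0.0127 / 6.543×10⁻⁶ = 1941 N.
Spring compression = P/k = 1941/(190×10³) = 0.01021 mm.

δ ≈ 0.0102 mm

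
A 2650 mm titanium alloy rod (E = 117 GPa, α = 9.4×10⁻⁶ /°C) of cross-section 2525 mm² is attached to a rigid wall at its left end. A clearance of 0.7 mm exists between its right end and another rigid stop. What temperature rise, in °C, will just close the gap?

Contact occurs when the free expansion equals the gap: αΔT L = 0.7 mm.
So ΔT = g/(αL) = 0.7/(9.4×10⁻⁶ × 2650) = 28.1 °C.

ΔT ≈ 28.1 °C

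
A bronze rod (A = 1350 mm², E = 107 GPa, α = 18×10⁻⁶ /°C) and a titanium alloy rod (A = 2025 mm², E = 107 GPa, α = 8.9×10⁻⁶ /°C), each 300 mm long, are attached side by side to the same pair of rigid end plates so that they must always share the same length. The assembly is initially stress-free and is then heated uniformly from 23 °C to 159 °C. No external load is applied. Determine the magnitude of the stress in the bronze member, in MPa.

Both members must finish at the same length. With the larger α, the bronze tends to over-expand; the plates restrain it, putting the bronze in compression and the titanium alloy in tension. With no external load the two internal forces are equal and opposite, magnitude P.
Compatibility of the two members (thermal + elastic change equal): (α₁ − α₂)ΔT = P·[1/(A₁E₁) + 1/(A₂E₂)].
|α₁ − α₂|·ΔT = 9.1×10⁻⁶ × 136 = 0.001238.
1/(A₁E₁) + 1/(A₂E₂) = 1/(1350×107×10³) + 1/(2025×107×10³) = 1.154×10⁻⁸ N⁻¹.
P = 0.001238 / 1.154×10⁻⁸ = 107300 N = 107.3 kN.
σ_{bronze} = P/A₁ = 107300/1350 = 79.45 MPa, compressive.

σ ≈ 79.5 MPa (compressive)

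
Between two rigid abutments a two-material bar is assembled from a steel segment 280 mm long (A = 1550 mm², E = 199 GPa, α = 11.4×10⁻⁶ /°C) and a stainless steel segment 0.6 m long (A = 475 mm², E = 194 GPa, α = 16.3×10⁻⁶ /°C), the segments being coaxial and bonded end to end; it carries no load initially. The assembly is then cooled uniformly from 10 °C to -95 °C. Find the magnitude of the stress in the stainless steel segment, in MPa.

σ ≈ 387 MPa (tensile)

With the walls removed the bar would change length by δ_free = Σ αᵢΔT Lᵢ = 11.4×10⁻⁶×105×280 + 16.3×10⁻⁶×105×600 = 1.362 mm.
The walls prevent any net length change, so an axial force P (same in every segment) develops. Compatibility: P · Σ Lᵢ/(AᵢEᵢ) = δ_free.
Σ Lᵢ/(AᵢEᵢ) = 280/(1550×199×10³) + 600/(475×194×10³) = 7.419×10⁻⁶ mm/N.
Hence P = δ_free / Σ(L/AE) = 1.362/7.419×10⁻⁶ = 183.6 kN (tensile).
σ_{stainless steel} = P / A = 183600 / 475 = 386.5 MPa.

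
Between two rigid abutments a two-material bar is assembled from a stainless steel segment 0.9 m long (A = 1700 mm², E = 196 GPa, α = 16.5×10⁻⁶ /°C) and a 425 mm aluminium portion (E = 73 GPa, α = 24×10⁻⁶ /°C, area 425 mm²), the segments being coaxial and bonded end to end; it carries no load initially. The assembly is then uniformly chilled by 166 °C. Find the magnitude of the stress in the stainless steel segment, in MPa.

σ ≈ 149 MPa (tensile)

With the walls removed the bar would change length by δ_free = Σ αᵢΔT Lᵢ = 16.5×10⁻⁶×166×900 + 24×10⁻⁶×166×425 = 4.158 mm.
Since the ends are fixed, an axial force P builds up, equal in every segment, with P · Σ Lᵢ/(AᵢEᵢ) = δ_free.
The series flexibility is Σ Lᵢ/(AᵢEᵢ) = 900/(1700×196×10³) + 425/(425×73×10³) = 1.64×10⁻⁵ mm/N.
Hence P = δ_free / Σ(L/AE) = 4.158/1.64×10⁻⁵ = 253.6 kN (tensile).
σ_{stainless steel} = P / A = 253600 / 1700 = 149.2 MPa.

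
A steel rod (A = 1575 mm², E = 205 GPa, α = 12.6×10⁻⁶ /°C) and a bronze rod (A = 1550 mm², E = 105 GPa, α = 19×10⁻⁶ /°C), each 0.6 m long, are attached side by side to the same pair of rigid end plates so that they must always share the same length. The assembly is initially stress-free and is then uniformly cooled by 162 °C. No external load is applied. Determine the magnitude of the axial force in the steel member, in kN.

The bronze has the larger α, so on cooling it would change length more than the steel if both were free. The rigid plates force a common final length, so the bronze is put into tension and the steel into compression, with equal and opposite forces P (no external load).
Setting the final lengths equal and cancelling L: (α₁ − α₂)ΔT = P/(A₁E₁) + P/(A₂E₂).
|α₁ − α₂|·ΔT = 6.4×10⁻⁶ × 162 = 0.001037.
1/(A₁E₁) + 1/(A₂E₂) = 1/(1575×205×10³) + 1/(1550×105×10³) = 9.242×10⁻⁹ N⁻¹.
P = 0.001037 / 9.242×10⁻⁹ = 112200 N = 112.2 kN.

P ≈ 112 kN (compressive in the steel)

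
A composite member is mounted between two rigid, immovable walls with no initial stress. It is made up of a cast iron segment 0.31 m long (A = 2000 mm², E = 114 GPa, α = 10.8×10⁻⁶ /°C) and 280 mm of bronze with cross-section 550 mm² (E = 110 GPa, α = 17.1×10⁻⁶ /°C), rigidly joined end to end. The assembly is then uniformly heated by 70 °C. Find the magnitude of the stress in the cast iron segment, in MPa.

Free thermal expansion of the whole bar: Σ αᵢΔT Lᵢ = 10.8×10⁻⁶×70×310 + 17.1×10⁻⁶×70×280 = 0.5695 mm.
The rigid supports impose zero overall length change; the single axial force P common to all segments must satisfy P Σ Lᵢ/(AᵢEᵢ) = δ_free.
Σ Lᵢ/(AᵢEᵢ) = 310/(2000×114×10³) + 280/(550×110×10³) = 5.988×10⁻⁶ mm/N.
Hence P = δ_free / Σ(L/AE) = 0.5695/5.988×10⁻⁶ = 95.11 kN (compressive).
σ_{cast iron} = P / A = 95110 / 2000 = 47.56 MPa.

σ ≈ 47.6 MPa (compressive)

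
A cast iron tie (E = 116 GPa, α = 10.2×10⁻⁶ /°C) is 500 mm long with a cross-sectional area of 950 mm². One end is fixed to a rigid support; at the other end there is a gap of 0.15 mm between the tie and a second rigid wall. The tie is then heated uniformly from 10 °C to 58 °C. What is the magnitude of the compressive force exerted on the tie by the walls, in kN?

Free thermal elongation = αΔT L = 10.2×10⁻⁶ × 48 × 500 = 0.2448 mm.
After closing the 0.15 mm clearance, 0.2448 − 0.15 = 0.0948 mm of expansion remains to be suppressed by the wall.
So σ = E(δ_free − g)/L = 116×10³ × 0.0948/500 = 21.99 MPa.
Force on the wall = σA = 21.99 × 950 mm² = 20.89 kN.

P ≈ 20.9 kN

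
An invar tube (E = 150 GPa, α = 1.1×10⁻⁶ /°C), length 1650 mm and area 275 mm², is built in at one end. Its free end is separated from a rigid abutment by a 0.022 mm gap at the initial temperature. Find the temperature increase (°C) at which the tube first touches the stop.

The gap closes when αΔT L = 0.022 mm, since the tube is still unstressed at that instant.
So ΔT = g/(αL) = 0.022/(1.1×10⁻⁶ × 1650) = 12.12 °C.

ΔT ≈ 12.1 °C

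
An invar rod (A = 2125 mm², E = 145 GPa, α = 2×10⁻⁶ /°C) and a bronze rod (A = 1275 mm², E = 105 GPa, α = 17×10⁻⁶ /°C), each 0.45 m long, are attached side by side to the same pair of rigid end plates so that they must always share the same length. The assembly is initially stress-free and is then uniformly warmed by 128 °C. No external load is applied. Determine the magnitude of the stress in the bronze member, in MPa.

The bronze has the larger α, so on heating it would change length more than the invar if both were free. The rigid plates force a common final length, so the bronze is put into compression and the invar into tension, with equal and opposite forces P (no external load).
Setting the final lengths equal and cancelling L: (α₁ − α₂)ΔT = P/(A₁E₁) + P/(A₂E₂).
|α₁ − α₂|·ΔT = 15×10⁻⁶ × 128 = 0.00192.
1/(A₁E₁) + 1/(A₂E₂) = 1/(2125×145×10³) + 1/(1275×105×10³) = 1.072×10⁻⁸ N⁻¹.
P = 0.00192 / 1.072×10⁻⁸ = 179200 N = 179.2 kN.
σ_{bronze} = P/A₂ = 179200/1275 = 140.5 MPa, compressive.

σ ≈ 141 MPa (compressive)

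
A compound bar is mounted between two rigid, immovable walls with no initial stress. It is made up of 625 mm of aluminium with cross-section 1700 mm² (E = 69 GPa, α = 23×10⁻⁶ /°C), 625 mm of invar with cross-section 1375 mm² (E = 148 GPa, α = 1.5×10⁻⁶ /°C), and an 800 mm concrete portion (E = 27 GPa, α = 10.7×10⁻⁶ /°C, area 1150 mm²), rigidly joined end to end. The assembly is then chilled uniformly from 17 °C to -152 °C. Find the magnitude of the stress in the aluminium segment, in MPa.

σ ≈ 69.5 MPa (tensile)

If the supports were absent, the total length change would be Σ αᵢΔT Lᵢ = 23×10⁻⁶×169×625 + 1.5×10⁻⁶×169×625 + 10.7×10⁻⁶×169×800 = 4.034 mm.
The rigid supports impose zero overall length change; the single axial force P common to all segments must satisfy P Σ Lᵢ/(AᵢEᵢ) = δ_free.
Σ Lᵢ/(AᵢEᵢ) = 625/(1700×69×10³) + 625/(1375×148×10³) + 800/(1150×27×10³) = 3.416×10⁻⁵ mm/N.
So P = 4.034 / 3.416×10⁻⁵ = 118.1 kN, tensile.
σ_{aluminium} = P / A = 118100 / 1700 = 69.46 MPa.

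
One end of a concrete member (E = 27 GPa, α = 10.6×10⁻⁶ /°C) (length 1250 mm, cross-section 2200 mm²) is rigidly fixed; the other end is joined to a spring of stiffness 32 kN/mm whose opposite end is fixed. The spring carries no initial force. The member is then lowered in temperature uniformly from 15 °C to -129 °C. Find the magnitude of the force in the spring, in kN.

P ≈ 36.5 kN

If the spring were absent the member would shorten by αΔT L = 10.6×10⁻⁶ × 144 × 1250 = 1.908 mm.
With a force P in the spring, the elastic change of the member is PL/(AE) and that of the spring is P/k; compatibility requires their sum to equal δ_free.
So P = δ_free / [L/(AE) + 1/k] = 1.908 / [ 1250/(2200×27×10³) + 1/(32×10³) ].
P = 1.908 / 5.229×10⁻⁵ = 36490 N.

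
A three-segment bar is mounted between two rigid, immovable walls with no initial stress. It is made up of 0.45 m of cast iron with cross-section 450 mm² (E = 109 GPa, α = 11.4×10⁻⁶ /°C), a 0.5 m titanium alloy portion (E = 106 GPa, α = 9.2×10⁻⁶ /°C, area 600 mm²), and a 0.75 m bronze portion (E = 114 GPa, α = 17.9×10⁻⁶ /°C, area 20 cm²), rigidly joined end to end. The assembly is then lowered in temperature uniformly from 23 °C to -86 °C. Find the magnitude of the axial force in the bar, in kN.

P ≈ 124 kN (tensile)

With the walls removed the bar would change length by δ_free = Σ αᵢΔT Lᵢ = 11.4×10⁻⁶×109×450 + 9.2×10⁻⁶×109×500 + 17.9×10⁻⁶×109×750 = 2.524 mm.
Since the ends are fixed, an axial force P builds up, equal in every segment, with P · Σ Lᵢ/(AᵢEᵢ) = δ_free.
Σ Lᵢ/(AᵢEᵢ) = 450/(450×109×10³) + 500/(600×106×10³) + 750/(2000×114×10³) = 2.033×10⁻⁵ mm/N.
So P = 2.524 / 2.033×10⁻⁵ = 124.2 kN, tensile.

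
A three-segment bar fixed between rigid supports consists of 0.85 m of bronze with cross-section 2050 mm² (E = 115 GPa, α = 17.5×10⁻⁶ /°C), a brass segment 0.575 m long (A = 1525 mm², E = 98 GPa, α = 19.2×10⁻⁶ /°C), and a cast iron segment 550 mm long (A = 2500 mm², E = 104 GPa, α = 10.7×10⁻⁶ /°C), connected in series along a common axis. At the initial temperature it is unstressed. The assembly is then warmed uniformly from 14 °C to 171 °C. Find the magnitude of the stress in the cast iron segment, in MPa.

σ ≈ 209 MPa (compressive)

With the walls removed the bar would change length by δ_free = Σ αᵢΔT Lᵢ = 17.5×10⁻⁶×157×850 + 19.2×10⁻⁶×157×575 + 10.7×10⁻⁶×157×550 = 4.993 mm.
Since the ends are fixed, an axial force P builds up, equal in every segment, with P · Σ Lᵢ/(AᵢEᵢ) = δ_free.
The series flexibility is Σ Lᵢ/(AᵢEᵢ) = 850/(2050×115×10³) + 575/(1525×98×10³) + 550/(2500×104×10³) = 9.568×10⁻⁶ mm/N.
So P = 4.993 / 9.568×10⁻⁶ = 521.8 kN, compressive.
σ_{cast iron} = P / A = 521800 / 2500 = 208.7 MPa.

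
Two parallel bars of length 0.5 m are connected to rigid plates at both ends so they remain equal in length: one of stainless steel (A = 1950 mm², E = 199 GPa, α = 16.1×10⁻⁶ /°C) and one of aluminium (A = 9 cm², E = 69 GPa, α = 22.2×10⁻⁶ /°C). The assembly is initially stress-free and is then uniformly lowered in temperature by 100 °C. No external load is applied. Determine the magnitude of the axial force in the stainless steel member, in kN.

P ≈ 32.7 kN (compressive in the stainless steel)

Both members must finish at the same length. With the larger α, the aluminium tends to over-contract; the plates restrain it, putting the aluminium in tension and the stainless steel in compression. With no external load the two internal forces are equal and opposite, magnitude P.
Equating the net (thermal + elastic) strains gives |α₁ − α₂|·ΔT = P·[1/(A₁E₁) + 1/(A₂E₂)].
|α₁ − α₂|·ΔT = 6.1×10⁻⁶ × 100 = 0.00061.
1/(A₁E₁) + 1/(A₂E₂) = 1/(1950×199×10³) + 1/(900×69×10³) = 1.868×10⁻⁸ N⁻¹.
So P = 0.00061 / 1.868×10⁻⁸ = 32.66 kN.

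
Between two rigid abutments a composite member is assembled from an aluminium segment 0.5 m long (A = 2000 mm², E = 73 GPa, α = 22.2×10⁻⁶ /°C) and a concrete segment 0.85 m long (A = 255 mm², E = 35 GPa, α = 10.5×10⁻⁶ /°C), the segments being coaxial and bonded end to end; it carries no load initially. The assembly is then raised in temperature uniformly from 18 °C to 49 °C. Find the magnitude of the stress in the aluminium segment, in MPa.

If the supports were absent, the total length change would be Σ αᵢΔT Lᵢ = 22.2×10⁻⁶×31×500 + 10.5×10⁻⁶×31×850 = 0.6208 mm.
Since the ends are fixed, an axial force P builds up, equal in every segment, with P · Σ Lᵢ/(AᵢEᵢ) = δ_free.
The series flexibility is Σ Lᵢ/(AᵢEᵢ) = 500/(2000×73×10³) + 850/(255×35×10³) = 9.866×10⁻⁵ mm/N.
Hence P = δ_free / Σ(L/AE) = 0.6208/9.866×10⁻⁵ = 6.292 kN (compressive).
σ_{aluminium} = P / A = 6292 / 2000 = 3.146 MPa.

σ ≈ 3.15 MPa (compressive)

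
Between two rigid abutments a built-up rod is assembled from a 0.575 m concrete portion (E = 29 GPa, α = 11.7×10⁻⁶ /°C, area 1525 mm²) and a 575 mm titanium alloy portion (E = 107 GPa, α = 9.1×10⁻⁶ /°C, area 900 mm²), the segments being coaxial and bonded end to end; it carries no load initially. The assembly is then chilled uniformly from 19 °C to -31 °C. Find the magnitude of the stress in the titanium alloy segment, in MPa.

With the walls removed the bar would change length by δ_free = Σ αᵢΔT Lᵢ = 11.7×10⁻⁶×50×575 + 9.1×10⁻⁶×50×575 = 0.598 mm.
The walls prevent any net length change, so an axial force P (same in every segment) develops. Compatibility: P · Σ Lᵢ/(AᵢEᵢ) = δ_free.
Σ Lᵢ/(AᵢEᵢ) = 575/(1525×29×10³) + 575/(900×107×10³) = 1.897×10⁻⁵ mm/N.
Hence P = δ_free / Σ(L/AE) = 0.598/1.897×10⁻⁵ = 31.52 kN (tensile).
σ_{titanium alloy} = P / A = 31520 / 900 = 35.02 MPa.

σ ≈ 35 MPa (tensile)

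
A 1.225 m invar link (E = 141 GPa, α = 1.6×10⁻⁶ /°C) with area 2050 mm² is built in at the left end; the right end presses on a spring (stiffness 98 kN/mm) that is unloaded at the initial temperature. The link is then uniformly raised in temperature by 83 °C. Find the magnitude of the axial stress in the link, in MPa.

If the spring were absent the link would lengthen by αΔT L = 1.6×10⁻⁶ × 83 × 1225 = 0.1627 mm.
Let P be the compressive force at the spring. The link shortens elastically by PL/(AE) and the spring compresses by P/k; together these equal δ_free.
P [ L/(AE) + 1/k ] = δ_free → P [ 1225/(2050×141×10³) + 1/(98×10³) ] = 0.1627.
P = 0.1627 / 1.444×10⁻⁵ = 11260 N.
σ = P/A = 11260/2050 = 5.495 MPa.

σ ≈ 5.49 MPa (compressive)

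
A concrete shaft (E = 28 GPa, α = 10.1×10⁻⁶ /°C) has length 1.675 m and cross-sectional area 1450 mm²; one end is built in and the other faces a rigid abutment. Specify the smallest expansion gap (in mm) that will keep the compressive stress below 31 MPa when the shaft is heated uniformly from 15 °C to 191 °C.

With no wall the shaft would lengthen by αΔT L = 10.1×10⁻⁶ × 176 × 1675 = 2.977 mm.
At the allowable stress the elastic shortening the wall may impose is σL/E = 31 × 1675 / (28×10³) = 1.854 mm.
The gap must absorb the remainder: g_min = 2.977 − 1.854 = 1.123 mm.

g ≈ 1.12 mm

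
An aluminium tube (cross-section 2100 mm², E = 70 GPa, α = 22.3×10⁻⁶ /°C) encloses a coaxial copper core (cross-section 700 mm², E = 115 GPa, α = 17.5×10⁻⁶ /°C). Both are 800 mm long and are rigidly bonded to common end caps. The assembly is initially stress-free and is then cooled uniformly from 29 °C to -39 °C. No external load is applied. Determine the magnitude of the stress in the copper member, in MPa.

Both members must finish at the same length. With the larger α, the aluminium tends to over-contract; the plates restrain it, putting the aluminium in tension and the copper in compression. With no external load the two internal forces are equal and opposite, magnitude P.
Setting the final lengths equal and cancelling L: (α₁ − α₂)ΔT = P/(A₁E₁) + P/(A₂E₂).
|α₁ − α₂|·ΔT = 4.8×10⁻⁶ × 68 = 0.0003264.
1/(A₁E₁) + 1/(A₂E₂) = 1/(2100×70×10³) + 1/(700×115×10³) = 1.923×10⁻⁸ N⁻¹.
So P = 0.0003264 / 1.923×10⁻⁸ = 16.98 kN.
σ_{copper} = P/A₂ = 16980/700 = 24.25 MPa, compressive.

σ ≈ 24.3 MPa (compressive)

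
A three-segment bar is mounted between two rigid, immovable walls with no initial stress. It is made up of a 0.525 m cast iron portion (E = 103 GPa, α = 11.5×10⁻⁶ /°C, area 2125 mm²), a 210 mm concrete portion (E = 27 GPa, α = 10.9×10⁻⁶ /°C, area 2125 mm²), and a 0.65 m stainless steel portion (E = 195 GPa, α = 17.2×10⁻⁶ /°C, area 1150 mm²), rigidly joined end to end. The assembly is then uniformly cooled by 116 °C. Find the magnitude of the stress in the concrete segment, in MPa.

With the walls removed the bar would change length by δ_free = Σ αᵢΔT Lᵢ = 11.5×10⁻⁶×116×525 + 10.9×10⁻⁶×116×210 + 17.2×10⁻⁶×116×650 = 2.263 mm.
The walls prevent any net length change, so an axial force P (same in every segment) develops. Compatibility: P · Σ Lᵢ/(AᵢEᵢ) = δ_free.
The series flexibility is Σ Lᵢ/(AᵢEᵢ) = 525/(2125×103×10³) + 210/(2125×27×10³) + 650/(1150×195×10³) = 8.957×10⁻⁶ mm/N.
P = 2.263 / 8.957×10⁻⁶ = 252600 N = 252.6 kN, tensile.
σ_{concrete} = P / A = 252600 / 2125 = 118.9 MPa.

σ ≈ 119 MPa (tensile)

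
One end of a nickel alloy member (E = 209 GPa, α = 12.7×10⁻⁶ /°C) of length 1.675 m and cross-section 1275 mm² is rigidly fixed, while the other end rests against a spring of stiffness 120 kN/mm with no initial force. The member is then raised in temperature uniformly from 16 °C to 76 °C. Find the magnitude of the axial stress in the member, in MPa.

The unrestrained thermal change is αΔT L = 12.7×10⁻⁶ × 60 × 1675 = 1.276 mm.
Let P be the compressive force at the spring. The member shortens elastically by PL/(AE) and the spring compresses by P/k; together these equal δ_free.
So P = δ_free / [L/(AE) + 1/k] = 1.276 / [ 1675/(1275×209×10³) + 1/(120×10³) ].
P = 1.276 / 1.462×10⁻⁵ = 87310 N.
σ = P/A = 87310/1275 = 68.48 MPa.

σ ≈ 68.5 MPa (compressive)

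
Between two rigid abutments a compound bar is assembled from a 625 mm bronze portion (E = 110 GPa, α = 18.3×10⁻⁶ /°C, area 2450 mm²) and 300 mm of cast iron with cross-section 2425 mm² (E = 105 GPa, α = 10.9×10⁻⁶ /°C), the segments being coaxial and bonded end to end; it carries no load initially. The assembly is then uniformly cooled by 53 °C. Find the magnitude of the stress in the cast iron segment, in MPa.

σ ≈ 91.9 MPa (tensile)

If the supports were absent, the total length change would be Σ αᵢΔT Lᵢ = 18.3×10⁻⁶×53×625 + 10.9×10⁻⁶×53×300 = 0.7795 mm.
The rigid supports impose zero overall length change; the single axial force P common to all segments must satisfy P Σ Lᵢ/(AᵢEᵢ) = δ_free.
Σ Lᵢ/(AᵢEᵢ) = 625/(2450×110×10³) + 300/(2425×105×10³) = 3.497×10⁻⁶ mm/N.
P = 0.7795 / 3.497×10⁻⁶ = 222900 N = 222.9 kN, tensile.
σ_{cast iron} = P / A = 222900 / 2425 = 91.91 MPa.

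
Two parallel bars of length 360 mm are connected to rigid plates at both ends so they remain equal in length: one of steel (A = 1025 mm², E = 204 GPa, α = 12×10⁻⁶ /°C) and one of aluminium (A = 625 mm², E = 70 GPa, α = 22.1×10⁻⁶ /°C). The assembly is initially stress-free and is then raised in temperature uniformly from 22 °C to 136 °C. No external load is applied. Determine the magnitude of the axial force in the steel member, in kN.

The aluminium has the larger α, so on heating it would change length more than the steel if both were free. The rigid plates force a common final length, so the aluminium is put into compression and the steel into tension, with equal and opposite forces P (no external load).
Setting the final lengths equal and cancelling L: (α₁ − α₂)ΔT = P/(A₁E₁) + P/(A₂E₂).
|α₁ − α₂|·ΔT = 10.1×10⁻⁶ × 114 = 0.001151.
1/(A₁E₁) + 1/(A₂E₂) = 1/(1025×204×10³) + 1/(625×70×10³) = 2.764×10⁻⁸ N⁻¹.
So P = 0.001151 / 2.764×10⁻⁸ = 41.66 kN.

P ≈ 41.7 kN (tensile in the steel)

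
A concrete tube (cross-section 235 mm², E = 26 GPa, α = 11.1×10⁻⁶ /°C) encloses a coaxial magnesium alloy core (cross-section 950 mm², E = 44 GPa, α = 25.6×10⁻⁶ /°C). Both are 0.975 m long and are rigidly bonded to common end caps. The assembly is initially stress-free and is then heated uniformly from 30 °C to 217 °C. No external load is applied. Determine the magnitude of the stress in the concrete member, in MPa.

σ ≈ 61.5 MPa (tensile)

The magnesium alloy has the larger α, so on heating it would change length more than the concrete if both were free. The rigid plates force a common final length, so the magnesium alloy is put into compression and the concrete into tension, with equal and opposite forces P (no external load).
Equating the net (thermal + elastic) strains gives |α₁ − α₂|·ΔT = P·[1/(A₁E₁) + 1/(A₂E₂)].
|α₁ − α₂|·ΔT = 14.5×10⁻⁶ × 187 = 0.002712.
1/(A₁E₁) + 1/(A₂E₂) = 1/(235×26×10³) + 1/(950×44×10³) = 1.876×10⁻⁷ N⁻¹.
P = 0.002712 / 1.876×10⁻⁷ = 14450 N = 14.45 kN.
σ_{concrete} = P/A₁ = 14450/235 = 61.51 MPa, tensile.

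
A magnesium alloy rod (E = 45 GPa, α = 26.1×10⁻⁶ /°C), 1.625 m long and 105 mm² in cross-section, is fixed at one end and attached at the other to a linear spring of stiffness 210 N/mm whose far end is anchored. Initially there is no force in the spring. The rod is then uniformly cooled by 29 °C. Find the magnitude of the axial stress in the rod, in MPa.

σ ≈ 2.29 MPa (tensile)

If the spring were absent the rod would shorten by αΔT L = 26.1×10⁻⁶ × 29 × 1625 = 1.23 mm.
Let P be the tensile force in the spring. The rod extends elastically by PL/(AE) and the spring stretches by P/k; together these equal δ_free.
So P = δ_free / [L/(AE) + 1/k] = 1.23 / [ 1625/(105×45×10³) + 1/(210) ].
P = 1.23 / 0.005106 = 240.9 N.
σ = P/A = 240.9/105 = 2.294 MPa.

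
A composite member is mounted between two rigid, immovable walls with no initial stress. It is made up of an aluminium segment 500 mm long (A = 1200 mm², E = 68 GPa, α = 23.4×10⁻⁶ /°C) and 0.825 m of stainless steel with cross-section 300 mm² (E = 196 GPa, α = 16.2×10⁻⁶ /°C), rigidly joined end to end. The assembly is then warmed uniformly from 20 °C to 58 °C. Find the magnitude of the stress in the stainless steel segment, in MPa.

If the supports were absent, the total length change would be Σ αᵢΔT Lᵢ = 23.4×10⁻⁶×38×500 + 16.2×10⁻⁶×38×825 = 0.9525 mm.
The walls prevent any net length change, so an axial force P (same in every segment) develops. Compatibility: P · Σ Lᵢ/(AᵢEᵢ) = δ_free.
The series flexibility is Σ Lᵢ/(AᵢEᵢ) = 500/(1200×68×10³) + 825/(300×196×10³) = 2.016×10⁻⁵ mm/N.
Hence P = δ_free / Σ(L/AE) = 0.9525/2.016×10⁻⁵ = 47.25 kN (compressive).
σ_{stainless steel} = P / A = 47250 / 300 = 157.5 MPa.

σ ≈ 158 MPa (compressive)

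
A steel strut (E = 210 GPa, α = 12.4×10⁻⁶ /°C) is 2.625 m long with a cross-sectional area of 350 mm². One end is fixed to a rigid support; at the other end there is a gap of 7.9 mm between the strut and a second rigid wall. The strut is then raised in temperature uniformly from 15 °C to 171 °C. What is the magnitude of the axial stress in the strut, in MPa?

Unrestrained expansion: δ_free = αΔT L = 12.4×10⁻⁶ × 156 × 2625 = 5.078 mm.
This is smaller than the 7.9 mm clearance, so the strut expands freely without reaching the stop — the stress is zero.

σ ≈ 0 MPa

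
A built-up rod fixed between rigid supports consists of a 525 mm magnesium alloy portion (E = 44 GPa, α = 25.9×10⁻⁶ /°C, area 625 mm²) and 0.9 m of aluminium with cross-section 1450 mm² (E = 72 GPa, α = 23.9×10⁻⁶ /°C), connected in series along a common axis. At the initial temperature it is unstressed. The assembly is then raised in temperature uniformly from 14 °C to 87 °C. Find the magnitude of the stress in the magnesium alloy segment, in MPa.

With the walls removed the bar would change length by δ_free = Σ αᵢΔT Lᵢ = 25.9×10⁻⁶×73×525 + 23.9×10⁻⁶×73×900 = 2.563 mm.
The walls prevent any net length change, so an axial force P (same in every segment) develops. Compatibility: P · Σ Lᵢ/(AᵢEᵢ) = δ_free.
Σ Lᵢ/(AᵢEᵢ) = 525/(625×44×10³) + 900/(1450×72×10³) = 2.771×10⁻⁵ mm/N.
Hence P = δ_free / Σ(L/AE) = 2.563/2.771×10⁻⁵ = 92.48 kN (compressive).
σ_{magnesium alloy} = P / A = 92480 / 625 = 148 MPa.

σ ≈ 148 MPa (compressive)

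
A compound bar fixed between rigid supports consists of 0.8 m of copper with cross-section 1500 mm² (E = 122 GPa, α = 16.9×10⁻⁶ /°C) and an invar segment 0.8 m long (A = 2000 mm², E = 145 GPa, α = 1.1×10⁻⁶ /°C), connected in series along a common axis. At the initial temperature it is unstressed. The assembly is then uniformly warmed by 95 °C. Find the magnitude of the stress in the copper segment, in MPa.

With the walls removed the bar would change length by δ_free = Σ αᵢΔT Lᵢ = 16.9×10⁻⁶×95×800 + 1.1×10⁻⁶×95×800 = 1.368 mm.
Since the ends are fixed, an axial force P builds up, equal in every segment, with P · Σ Lᵢ/(AᵢEᵢ) = δ_free.
Σ Lᵢ/(AᵢEᵢ) = 800/(1500×122×10³) + 800/(2000×145×10³) = 7.13×10⁻⁶ mm/N.
So P = 1.368 / 7.13×10⁻⁶ = 191.9 kN, compressive.
σ_{copper} = P / A = 191900 / 1500 = 127.9 MPa.

σ ≈ 128 MPa (compressive)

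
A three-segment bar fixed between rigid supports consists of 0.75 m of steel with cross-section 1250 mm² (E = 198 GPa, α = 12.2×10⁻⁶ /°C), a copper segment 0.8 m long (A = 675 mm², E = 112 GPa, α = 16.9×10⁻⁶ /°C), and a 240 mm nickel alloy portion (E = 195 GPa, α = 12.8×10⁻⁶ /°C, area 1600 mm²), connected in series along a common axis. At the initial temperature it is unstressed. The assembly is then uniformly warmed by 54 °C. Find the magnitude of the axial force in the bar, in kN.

Free thermal expansion of the whole bar: Σ αᵢΔT Lᵢ = 12.2×10⁻⁶×54×750 + 16.9×10⁻⁶×54×800 + 12.8×10⁻⁶×54×240 = 1.39 mm.
The rigid supports impose zero overall length change; the single axial force P common to all segments must satisfy P Σ Lᵢ/(AᵢEᵢ) = δ_free.
Σ Lᵢ/(AᵢEᵢ) = 750/(1250×198×10³) + 800/(675×112×10³) + 240/(1600×195×10³) = 1.438×10⁻⁵ mm/N.
Hence P = δ_free / Σ(L/AE) = 1.39/1.438×10⁻⁵ = 96.66 kN (compressive).

P ≈ 96.7 kN (compressive)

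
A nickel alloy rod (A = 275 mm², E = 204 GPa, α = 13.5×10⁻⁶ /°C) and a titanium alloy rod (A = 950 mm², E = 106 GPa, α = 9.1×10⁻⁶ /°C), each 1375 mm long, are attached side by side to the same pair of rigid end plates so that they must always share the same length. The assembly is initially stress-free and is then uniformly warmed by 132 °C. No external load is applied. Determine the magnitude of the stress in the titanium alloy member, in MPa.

Equilibrium of a rigid end plate with no external load gives equal and opposite internal forces ±P in the two members. Since α_{nickel alloy} > α_{titanium alloy}, heating drives the nickel alloy into compression and the titanium alloy into tension.
Equating the net (thermal + elastic) strains gives |α₁ − α₂|·ΔT = P·[1/(A₁E₁) + 1/(A₂E₂)].
|α₁ − α₂|·ΔT = 4.4×10⁻⁶ × 132 = 0.0005808.
1/(A₁E₁) + 1/(A₂E₂) = 1/(275×204×10³) + 1/(950×106×10³) = 2.776×10⁻⁸ N⁻¹.
So P = 0.0005808 / 2.776×10⁻⁸ = 20.93 kN.
σ_{titanium alloy} = P/A₂ = 20930/950 = 22.03 MPa, tensile.

σ ≈ 22 MPa (tensile)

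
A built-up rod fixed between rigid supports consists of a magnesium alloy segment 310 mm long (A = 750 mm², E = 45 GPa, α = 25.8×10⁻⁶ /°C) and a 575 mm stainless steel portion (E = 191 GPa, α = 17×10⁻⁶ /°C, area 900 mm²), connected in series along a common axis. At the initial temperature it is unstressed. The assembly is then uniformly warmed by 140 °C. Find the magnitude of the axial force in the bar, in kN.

With the walls removed the bar would change length by δ_free = Σ αᵢΔT Lᵢ = 25.8×10⁻⁶×140×310 + 17×10⁻⁶×140×575 = 2.488 mm.
The walls prevent any net length change, so an axial force P (same in every segment) develops. Compatibility: P · Σ Lᵢ/(AᵢEᵢ) = δ_free.
The series flexibility is Σ Lᵢ/(AᵢEᵢ) = 310/(750×45×10³) + 575/(900×191×10³) = 1.253×10⁻⁵ mm/N.
Hence P = δ_free / Σ(L/AE) = 2.488/1.253×10⁻⁵ = 198.6 kN (compressive).

P ≈ 199 kN (compressive)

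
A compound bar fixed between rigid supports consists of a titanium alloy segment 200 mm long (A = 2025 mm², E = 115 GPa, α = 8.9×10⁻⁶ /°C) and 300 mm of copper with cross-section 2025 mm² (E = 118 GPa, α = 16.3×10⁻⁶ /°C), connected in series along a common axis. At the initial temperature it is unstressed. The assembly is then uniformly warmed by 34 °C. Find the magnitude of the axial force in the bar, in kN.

If the supports were absent, the total length change would be Σ αᵢΔT Lᵢ = 8.9×10⁻⁶×34×200 + 16.3×10⁻⁶×34×300 = 0.2268 mm.
Since the ends are fixed, an axial force P builds up, equal in every segment, with P · Σ Lᵢ/(AᵢEᵢ) = δ_free.
Σ Lᵢ/(AᵢEᵢ) = 200/(2025×115×10³) + 300/(2025×118×10³) = 2.114×10⁻⁶ mm/N.
So P = 0.2268 / 2.114×10⁻⁶ = 107.3 kN, compressive.

P ≈ 107 kN (compressive)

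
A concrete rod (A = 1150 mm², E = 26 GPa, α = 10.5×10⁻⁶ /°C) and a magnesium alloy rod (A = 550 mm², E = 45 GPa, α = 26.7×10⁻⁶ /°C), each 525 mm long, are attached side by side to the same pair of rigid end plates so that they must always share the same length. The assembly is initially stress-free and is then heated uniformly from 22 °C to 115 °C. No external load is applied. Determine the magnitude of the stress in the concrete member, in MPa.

σ ≈ 17.7 MPa (tensile)

The magnesium alloy has the larger α, so on heating it would change length more than the concrete if both were free. The rigid plates force a common final length, so the magnesium alloy is put into compression and the concrete into tension, with equal and opposite forces P (no external load).
Setting the final lengths equal and cancelling L: (α₁ − α₂)ΔT = P/(A₁E₁) + P/(A₂E₂).
|α₁ − α₂|·ΔT = 16.2×10⁻⁶ × 93 = 0.001507.
1/(A₁E₁) + 1/(A₂E₂) = 1/(1150×26×10³) + 1/(550×45×10³) = 7.385×10⁻⁸ N⁻¹.
P = 0.001507 / 7.385×10⁻⁸ = 20400 N = 20.4 kN.
σ_{concrete} = P/A₁ = 20400/1150 = 17.74 MPa, tensile.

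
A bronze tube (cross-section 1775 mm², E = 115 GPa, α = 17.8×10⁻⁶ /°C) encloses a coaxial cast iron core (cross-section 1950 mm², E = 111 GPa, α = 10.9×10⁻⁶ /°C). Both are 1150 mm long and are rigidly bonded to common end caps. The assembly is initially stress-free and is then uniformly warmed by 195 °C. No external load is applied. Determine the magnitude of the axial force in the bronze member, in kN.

P ≈ 141 kN (compressive in the bronze)

The bronze has the larger α, so on heating it would change length more than the cast iron if both were free. The rigid plates force a common final length, so the bronze is put into compression and the cast iron into tension, with equal and opposite forces P (no external load).
Equating the net (thermal + elastic) strains gives |α₁ − α₂|·ΔT = P·[1/(A₁E₁) + 1/(A₂E₂)].
|α₁ − α₂|·ΔT = 6.9×10⁻⁶ × 195 = 0.001345.
1/(A₁E₁) + 1/(A₂E₂) = 1/(1775×115×10³) + 1/(1950×111×10³) = 9.519×10⁻⁹ N⁻¹.
P = 0.001345 / 9.519×10⁻⁹ = 141300 N = 141.3 kN.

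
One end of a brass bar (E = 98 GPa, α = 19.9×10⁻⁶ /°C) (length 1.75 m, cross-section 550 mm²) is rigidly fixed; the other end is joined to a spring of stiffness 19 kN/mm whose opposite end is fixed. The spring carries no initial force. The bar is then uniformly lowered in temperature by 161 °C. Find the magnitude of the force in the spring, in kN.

If the spring were absent the bar would shorten by αΔT L = 19.9×10⁻⁶ × 161 × 1750 = 5.607 mm.
Let P be the tensile force in the spring. The bar extends elastically by PL/(AE) and the spring stretches by P/k; together these equal δ_free.
So P = δ_free / [L/(AE) + 1/k] = 5.607 / [ 1750/(550×98×10³) + 1/(19×10³) ].
P = 5.607 / 8.51×10⁻⁵ = 65890 N.

P ≈ 65.9 kN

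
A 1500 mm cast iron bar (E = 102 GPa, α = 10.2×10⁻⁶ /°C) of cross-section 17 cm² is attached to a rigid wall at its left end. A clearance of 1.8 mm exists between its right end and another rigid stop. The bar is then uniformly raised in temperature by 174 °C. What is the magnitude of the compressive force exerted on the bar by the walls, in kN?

If the wall were absent the bar would grow by αΔT L = 10.2×10⁻⁶ × 174 × 1500 = 2.662 mm.
This exceeds the 1.8 mm gap, so the wall pushes back. The portion of expansion that must be recovered elastically is δ_free − gap = 2.662 − 1.8 = 0.8622 mm.
Compatibility: PL/(AE) = 0.8622 mm, so σ = P/A = E × (0.8622/1500) = 58.63 MPa.
Force on the wall = σA = 58.63 × 1700 mm² = 99.67 kN.

P ≈ 99.7 kN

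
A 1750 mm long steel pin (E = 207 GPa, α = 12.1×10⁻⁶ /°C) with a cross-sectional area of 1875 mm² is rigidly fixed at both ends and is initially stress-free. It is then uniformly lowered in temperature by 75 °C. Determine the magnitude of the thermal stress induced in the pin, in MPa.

σ ≈ 188 MPa (tensile)

Because both ends are immovable the net strain is zero, and the suppressed thermal strain is αΔT = 12.1×10⁻⁶ × 75 = 907.5×10⁻⁶.
The stress required to suppress this strain is σ = Eε = 207×10³ × 907.5×10⁻⁶ = 187.9 MPa, tensile since the pin is trying to contract.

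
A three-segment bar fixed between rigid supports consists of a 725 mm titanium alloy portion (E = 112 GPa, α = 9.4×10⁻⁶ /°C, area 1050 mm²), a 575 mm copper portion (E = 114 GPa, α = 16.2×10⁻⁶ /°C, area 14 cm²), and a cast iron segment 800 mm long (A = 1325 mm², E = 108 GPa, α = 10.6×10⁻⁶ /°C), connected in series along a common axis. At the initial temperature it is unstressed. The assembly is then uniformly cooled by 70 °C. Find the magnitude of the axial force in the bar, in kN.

P ≈ 112 kN (tensile)

Free thermal contraction of the whole bar: Σ αᵢΔT Lᵢ = 9.4×10⁻⁶×70×725 + 16.2×10⁻⁶×70×575 + 10.6×10⁻⁶×70×800 = 1.723 mm.
The rigid supports impose zero overall length change; the single axial force P common to all segments must satisfy P Σ Lᵢ/(AᵢEᵢ) = δ_free.
Σ Lᵢ/(AᵢEᵢ) = 725/(1050×112×10³) + 575/(1400×114×10³) + 800/(1325×108×10³) = 1.536×10⁻⁵ mm/N.
So P = 1.723 / 1.536×10⁻⁵ = 112.2 kN, tensile.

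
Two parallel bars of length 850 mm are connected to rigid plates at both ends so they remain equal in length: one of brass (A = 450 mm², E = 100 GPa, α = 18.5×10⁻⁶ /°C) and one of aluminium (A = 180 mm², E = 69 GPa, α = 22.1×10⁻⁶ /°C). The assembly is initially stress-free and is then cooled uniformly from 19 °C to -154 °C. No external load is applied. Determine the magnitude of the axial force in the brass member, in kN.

Both members must finish at the same length. With the larger α, the aluminium tends to over-contract; the plates restrain it, putting the aluminium in tension and the brass in compression. With no external load the two internal forces are equal and opposite, magnitude P.
Compatibility of the two members (thermal + elastic change equal): (α₁ − α₂)ΔT = P·[1/(A₁E₁) + 1/(A₂E₂)].
|α₁ − α₂|·ΔT = 3.6×10⁻⁶ × 173 = 0.0006228.
1/(A₁E₁) + 1/(A₂E₂) = 1/(450×100×10³) + 1/(180×69×10³) = 1.027×10⁻⁷ N⁻¹.
P = 0.0006228 / 1.027×10⁻⁷ = 6062 N = 6.062 kN.

P ≈ 6.06 kN (compressive in the brass)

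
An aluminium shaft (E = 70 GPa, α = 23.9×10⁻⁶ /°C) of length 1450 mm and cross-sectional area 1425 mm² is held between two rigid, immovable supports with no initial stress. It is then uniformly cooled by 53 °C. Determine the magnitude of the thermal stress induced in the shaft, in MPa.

The supports are rigid, so the total axial strain is zero. The restrained thermal strain is ε = αΔT = 23.9×10⁻⁶ × 53 = 1266.7×10⁻⁶.
Hence σ = E·αΔT = 70×10³ × 1266.7×10⁻⁶ = 88.67 MPa, tensile.

σ ≈ 88.7 MPa (tensile)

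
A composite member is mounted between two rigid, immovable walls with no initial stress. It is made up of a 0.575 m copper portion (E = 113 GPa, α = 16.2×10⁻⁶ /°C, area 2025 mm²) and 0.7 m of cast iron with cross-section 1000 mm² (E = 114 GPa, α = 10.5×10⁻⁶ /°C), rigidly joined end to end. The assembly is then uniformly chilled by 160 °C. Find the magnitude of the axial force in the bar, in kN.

P ≈ 308 kN (tensile)

With the walls removed the bar would change length by δ_free = Σ αᵢΔT Lᵢ = 16.2×10⁻⁶×160×575 + 10.5×10⁻⁶×160×700 = 2.666 mm.
The walls prevent any net length change, so an axial force P (same in every segment) develops. Compatibility: P · Σ Lᵢ/(AᵢEᵢ) = δ_free.
The series flexibility is Σ Lᵢ/(AᵢEᵢ) = 575/(2025×113×10³) + 700/(1000×114×10³) = 8.653×10⁻⁶ mm/N.
So P = 2.666 / 8.653×10⁻⁶ = 308.1 kN, tensile.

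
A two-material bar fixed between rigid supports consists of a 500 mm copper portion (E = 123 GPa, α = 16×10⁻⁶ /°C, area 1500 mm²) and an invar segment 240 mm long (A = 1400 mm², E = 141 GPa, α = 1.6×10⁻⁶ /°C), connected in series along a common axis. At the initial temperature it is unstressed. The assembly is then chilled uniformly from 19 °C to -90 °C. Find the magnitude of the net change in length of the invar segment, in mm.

|ΔL| ≈ 0.241 mm

If the supports were absent, the total length change would be Σ αᵢΔT Lᵢ = 16×10⁻⁶×109×500 + 1.6×10⁻⁶×109×240 = 0.9139 mm.
The rigid supports impose zero overall length change; the single axial force P common to all segments must satisfy P Σ Lᵢ/(AᵢEᵢ) = δ_free.
Σ Lᵢ/(AᵢEᵢ) = 500/(1500×123×10³) + 240/(1400×141×10³) = 3.926×10⁻⁶ mm/N.
P = 0.9139 / 3.926×10⁻⁶ = 232800 N = 232.8 kN, tensile.
For the invar segment, free thermal change = 1.6×10⁻⁶×109×240 = 0.04186 mm and elastic change from P = 232800×240/(1400×141×10³) = 0.283 mm; these oppose, so the net change is 0.241 mm (segment lengthens).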